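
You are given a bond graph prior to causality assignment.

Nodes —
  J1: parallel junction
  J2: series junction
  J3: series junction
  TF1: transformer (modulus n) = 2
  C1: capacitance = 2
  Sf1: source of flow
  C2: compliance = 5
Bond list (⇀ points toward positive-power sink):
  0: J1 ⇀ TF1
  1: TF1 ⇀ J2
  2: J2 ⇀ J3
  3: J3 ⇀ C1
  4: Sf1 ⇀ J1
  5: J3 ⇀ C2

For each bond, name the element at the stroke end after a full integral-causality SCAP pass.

bond 0 →J1
bond 1 →TF1
bond 2 →J2
bond 3 →J3
bond 4 →Sf1
bond 5 →J3

β4 stroke→Sf1  (Sf1 fixes flow; stroke at Sf1)
β0 stroke→J1  (J1: last free bond brings effort in)
β1 stroke→TF1  (TF1: transformer flips bond 0)
β2 stroke→J2  (J2 flow already set via bond 1)
β3 stroke→J3  (common-f at J3 fixed by 2)
β5 stroke→J3  (1-jn J3 has f-setter on 2)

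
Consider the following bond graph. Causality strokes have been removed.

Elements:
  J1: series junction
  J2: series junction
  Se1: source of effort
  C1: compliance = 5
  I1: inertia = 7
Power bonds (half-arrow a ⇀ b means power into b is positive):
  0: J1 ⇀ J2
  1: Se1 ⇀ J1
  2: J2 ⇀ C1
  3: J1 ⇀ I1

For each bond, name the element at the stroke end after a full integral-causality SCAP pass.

#0 |J1
#1 |J1
#2 |J2
#3 |I1

#1 stroke→J1  (Se1 (Se) sets effort on bond)
#2 stroke→J2  (C1 outputs effort q/C1)
#0 stroke→J1  (J2 needs exactly one f-in)
#3 stroke→I1  (only one flow-in slot at J1)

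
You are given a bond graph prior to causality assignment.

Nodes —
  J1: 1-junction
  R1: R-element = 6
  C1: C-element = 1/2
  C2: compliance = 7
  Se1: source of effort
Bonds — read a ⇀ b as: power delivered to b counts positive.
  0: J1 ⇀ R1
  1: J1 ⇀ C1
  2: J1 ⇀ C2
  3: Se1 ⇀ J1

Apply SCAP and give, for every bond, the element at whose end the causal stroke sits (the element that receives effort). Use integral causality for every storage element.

bond 0 |R1
bond 1 |J1
bond 2 |J1
bond 3 |J1

β3 →J1  (source Se1 imposes e)
β1 →J1  (C1 outputs effort q/C1)
β2 →J1  (C2 integral (e out))
β0 →R1  (J1 needs exactly one f-in)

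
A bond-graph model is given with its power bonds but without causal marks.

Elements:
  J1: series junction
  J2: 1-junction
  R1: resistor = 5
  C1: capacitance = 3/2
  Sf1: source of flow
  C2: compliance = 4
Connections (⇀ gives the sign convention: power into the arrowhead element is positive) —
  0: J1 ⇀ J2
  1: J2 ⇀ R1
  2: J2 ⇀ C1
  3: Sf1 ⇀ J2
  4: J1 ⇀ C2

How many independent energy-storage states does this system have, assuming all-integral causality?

2  (C1, C2 all integral)

b3 stroke at Sf1  (Sf1 fixes flow; stroke at Sf1)
b0 stroke at J2  (J2 flow already set via bond 3)
b1 stroke at J2  (common-f at J2 fixed by 3)
b2 stroke at J2  (J2: bond 3 brought flow, rest push out)
b4 stroke at J1  (J1 flow already set via bond 0)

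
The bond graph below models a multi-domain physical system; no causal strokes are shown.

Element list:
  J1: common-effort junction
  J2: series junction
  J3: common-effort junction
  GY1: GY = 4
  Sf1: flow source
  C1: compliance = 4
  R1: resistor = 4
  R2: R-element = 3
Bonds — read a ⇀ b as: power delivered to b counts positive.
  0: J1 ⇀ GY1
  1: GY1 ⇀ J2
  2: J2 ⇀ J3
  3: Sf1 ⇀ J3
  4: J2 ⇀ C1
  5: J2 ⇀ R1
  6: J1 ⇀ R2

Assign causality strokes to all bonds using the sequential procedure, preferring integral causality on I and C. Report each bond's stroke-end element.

β3 |Sf1  (source Sf1 imposes f)
β2 |J3  (J3: last free bond brings effort in)
β1 |J2  (1-jn J2 has f-setter on 2)
β4 |J2  (common-f at J2 fixed by 2)
β5 |J2  (common-f at J2 fixed by 2)
β0 |J1  (GY1 both-in/both-out from 1)
β6 |R2  (J1: bond 0 brought effort, rest push out)

b0 stroke→J1
b1 stroke→J2
b2 stroke→J3
b3 stroke→Sf1
b4 stroke→J2
b5 stroke→J2
b6 stroke→R2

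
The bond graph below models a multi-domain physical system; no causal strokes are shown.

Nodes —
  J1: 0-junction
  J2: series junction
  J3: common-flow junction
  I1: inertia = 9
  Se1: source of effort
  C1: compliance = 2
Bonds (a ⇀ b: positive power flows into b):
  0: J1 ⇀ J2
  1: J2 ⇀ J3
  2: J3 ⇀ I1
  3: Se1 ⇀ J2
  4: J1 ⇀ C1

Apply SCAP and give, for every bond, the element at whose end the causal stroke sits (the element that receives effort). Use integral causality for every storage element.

bond 0 stroke→J2
bond 1 stroke→J3
bond 2 stroke→I1
bond 3 stroke→J2
bond 4 stroke→J1

#3 stroke at J2  (Se1 fixes effort; stroke away)
#2 stroke at I1  (I1: I, integral causality)
#1 stroke at J3  (J3: bond 2 brought flow, rest push out)
#0 stroke at J2  (J2: bond 1 brought flow, rest push out)
#4 stroke at J1  (only one effort-in slot at J1)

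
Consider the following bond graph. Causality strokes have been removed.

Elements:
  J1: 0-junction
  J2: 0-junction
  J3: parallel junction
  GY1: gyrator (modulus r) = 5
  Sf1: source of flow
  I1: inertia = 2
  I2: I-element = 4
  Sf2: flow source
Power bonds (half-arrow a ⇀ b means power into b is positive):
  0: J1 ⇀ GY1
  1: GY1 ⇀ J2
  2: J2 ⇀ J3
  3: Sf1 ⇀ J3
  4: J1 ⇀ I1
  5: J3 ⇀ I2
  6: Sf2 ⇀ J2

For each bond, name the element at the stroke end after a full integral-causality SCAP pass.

β0 |J1
β1 |J2
β2 |J3
β3 |Sf1
β4 |I1
β5 |I2
β6 |Sf2

β3 →Sf1  (Sf1 (Sf) sets flow on bond)
β6 →Sf2  (source Sf2 imposes f)
β4 →I1  (prefer integral on I1)
β0 →J1  (J1 needs exactly one e-in)
β1 →J2  (GY1: gyrator matches bond 0)
β2 →J3  (J2 effort already set via bond 1)
β5 →I2  (common-e at J3 fixed by 2)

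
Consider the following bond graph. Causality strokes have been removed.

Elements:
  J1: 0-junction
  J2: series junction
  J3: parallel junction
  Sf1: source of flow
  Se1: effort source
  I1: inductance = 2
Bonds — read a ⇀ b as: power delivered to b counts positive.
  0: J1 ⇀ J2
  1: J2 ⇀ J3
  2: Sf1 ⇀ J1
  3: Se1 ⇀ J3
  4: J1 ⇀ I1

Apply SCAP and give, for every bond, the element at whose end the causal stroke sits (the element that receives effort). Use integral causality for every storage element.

β2 →Sf1  (Sf1 fixes flow; stroke at Sf1)
β3 →J3  (source Se1 imposes e)
β1 →J2  (J3 effort already set via bond 3)
β0 →J1  (closing 1-jn rule on J2)
β4 →I1  (0-jn J1 has e-setter on 0)

b0 stroke→J1
b1 stroke→J2
b2 stroke→Sf1
b3 stroke→J3
b4 stroke→I1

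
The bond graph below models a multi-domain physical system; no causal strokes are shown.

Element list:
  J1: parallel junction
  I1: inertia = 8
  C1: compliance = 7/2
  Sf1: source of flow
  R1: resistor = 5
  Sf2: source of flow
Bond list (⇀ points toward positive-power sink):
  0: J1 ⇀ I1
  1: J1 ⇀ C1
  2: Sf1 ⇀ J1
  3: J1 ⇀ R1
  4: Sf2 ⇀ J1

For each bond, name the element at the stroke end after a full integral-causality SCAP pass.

#2 →Sf1  (Sf1 (Sf) sets flow on bond)
#4 →Sf2  (Sf2 fixes flow; stroke at Sf2)
#0 →I1  (I1 integral (f out))
#1 →J1  (C1: C, integral causality)
#3 →R1  (common-e at J1 fixed by 1)

#0 |I1
#1 |J1
#2 |Sf1
#3 |R1
#4 |Sf2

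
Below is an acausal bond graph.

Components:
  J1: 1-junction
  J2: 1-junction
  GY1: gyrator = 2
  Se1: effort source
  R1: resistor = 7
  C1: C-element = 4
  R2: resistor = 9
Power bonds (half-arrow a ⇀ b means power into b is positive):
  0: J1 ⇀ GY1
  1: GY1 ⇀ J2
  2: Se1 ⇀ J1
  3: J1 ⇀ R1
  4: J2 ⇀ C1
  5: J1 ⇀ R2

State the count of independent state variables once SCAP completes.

1  (C1 all integral)

bond 2 stroke→J1  (source Se1 imposes e)
bond 4 stroke→J2  (C1 outputs effort q/C1)
bond 1 stroke→GY1  (J2 needs exactly one f-in)
bond 0 stroke→GY1  (GY1 both-in/both-out from 1)
bond 3 stroke→J1  (J1 flow already set via bond 0)
bond 5 stroke→J1  (1-jn J1 has f-setter on 0)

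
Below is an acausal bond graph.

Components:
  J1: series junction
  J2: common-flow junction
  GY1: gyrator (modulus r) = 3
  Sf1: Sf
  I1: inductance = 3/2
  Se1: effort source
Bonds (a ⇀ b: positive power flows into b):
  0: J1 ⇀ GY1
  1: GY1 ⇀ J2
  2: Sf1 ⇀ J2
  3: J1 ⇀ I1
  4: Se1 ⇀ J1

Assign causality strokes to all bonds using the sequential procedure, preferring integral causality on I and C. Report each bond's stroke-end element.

bond 2 stroke→Sf1  (source Sf1 imposes f)
bond 4 stroke→J1  (Se1: effort source, stroke at far end)
bond 1 stroke→J2  (common-f at J2 fixed by 2)
bond 0 stroke→J1  (GY1 both-in/both-out from 1)
bond 3 stroke→I1  (closing 1-jn rule on J1)

#0 stroke→J1
#1 stroke→J2
#2 stroke→Sf1
#3 stroke→I1
#4 stroke→J1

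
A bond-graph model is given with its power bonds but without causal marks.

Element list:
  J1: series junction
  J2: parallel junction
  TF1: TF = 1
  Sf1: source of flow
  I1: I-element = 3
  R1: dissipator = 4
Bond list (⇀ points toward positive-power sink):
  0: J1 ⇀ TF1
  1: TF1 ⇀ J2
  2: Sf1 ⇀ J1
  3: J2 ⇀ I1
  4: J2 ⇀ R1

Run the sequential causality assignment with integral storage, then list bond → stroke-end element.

b0 |J1
b1 |TF1
b2 |Sf1
b3 |I1
b4 |J2

β2 stroke→Sf1  (Sf1 (Sf) sets flow on bond)
β0 stroke→J1  (common-f at J1 fixed by 2)
β1 stroke→TF1  (TF1: transformer flips bond 0)
β3 stroke→I1  (I1: I, integral causality)
β4 stroke→J2  (J2: last free bond brings effort in)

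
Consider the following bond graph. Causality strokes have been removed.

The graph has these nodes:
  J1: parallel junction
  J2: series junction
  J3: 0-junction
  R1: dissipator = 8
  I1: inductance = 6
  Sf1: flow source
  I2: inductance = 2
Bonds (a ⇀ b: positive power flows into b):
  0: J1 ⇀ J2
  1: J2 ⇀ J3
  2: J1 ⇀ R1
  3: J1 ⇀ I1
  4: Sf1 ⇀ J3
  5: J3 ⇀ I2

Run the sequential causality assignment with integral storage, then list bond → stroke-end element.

β4 |Sf1  (Sf1: flow source, stroke at near end)
β3 |I1  (I1: I, integral causality)
β5 |I2  (I2 integral (f out))
β1 |J3  (only one effort-in slot at J3)
β0 |J2  (J2: bond 1 brought flow, rest push out)
β2 |J1  (J1: last free bond brings effort in)

b0 stroke→J2
b1 stroke→J3
b2 stroke→J1
b3 stroke→I1
b4 stroke→Sf1
b5 stroke→I2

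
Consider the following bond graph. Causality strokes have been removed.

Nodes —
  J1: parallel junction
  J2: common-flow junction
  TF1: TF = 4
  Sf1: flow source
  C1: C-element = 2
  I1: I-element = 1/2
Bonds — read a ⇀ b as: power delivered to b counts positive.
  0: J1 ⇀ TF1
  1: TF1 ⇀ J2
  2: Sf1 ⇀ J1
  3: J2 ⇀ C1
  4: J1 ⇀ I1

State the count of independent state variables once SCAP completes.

β2 stroke→Sf1  (Sf1 (Sf) sets flow on bond)
β3 stroke→J2  (C1 integral (e out))
β1 stroke→TF1  (J2 needs exactly one f-in)
β0 stroke→J1  (through TF1, causality passes straight; one stroke at TF1)
β4 stroke→I1  (J1: bond 0 brought effort, rest push out)

2  (C1, I1 all integral)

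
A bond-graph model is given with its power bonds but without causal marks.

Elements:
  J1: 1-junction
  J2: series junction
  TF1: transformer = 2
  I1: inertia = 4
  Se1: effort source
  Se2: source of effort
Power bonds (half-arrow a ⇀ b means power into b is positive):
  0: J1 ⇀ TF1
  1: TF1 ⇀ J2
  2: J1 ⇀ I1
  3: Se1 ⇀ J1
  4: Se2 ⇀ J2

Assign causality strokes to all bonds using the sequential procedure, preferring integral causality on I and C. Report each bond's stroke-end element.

#3 stroke→J1  (Se1 fixes effort; stroke away)
#4 stroke→J2  (source Se2 imposes e)
#1 stroke→TF1  (closing 1-jn rule on J2)
#0 stroke→J1  (TF1: transformer flips bond 1)
#2 stroke→I1  (closing 1-jn rule on J1)

bond 0 stroke→J1
bond 1 stroke→TF1
bond 2 stroke→I1
bond 3 stroke→J1
bond 4 stroke→J2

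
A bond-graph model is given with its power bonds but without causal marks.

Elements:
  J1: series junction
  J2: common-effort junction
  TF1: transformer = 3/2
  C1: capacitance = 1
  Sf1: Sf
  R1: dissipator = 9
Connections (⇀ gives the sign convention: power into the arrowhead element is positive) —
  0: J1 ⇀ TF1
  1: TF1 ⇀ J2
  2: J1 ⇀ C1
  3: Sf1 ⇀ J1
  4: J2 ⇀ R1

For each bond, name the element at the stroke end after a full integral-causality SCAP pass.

#0 stroke at J1
#1 stroke at TF1
#2 stroke at J1
#3 stroke at Sf1
#4 stroke at J2

β3 stroke→Sf1  (Sf1 (Sf) sets flow on bond)
β0 stroke→J1  (1-jn J1 has f-setter on 3)
β2 stroke→J1  (J1 flow already set via bond 3)
β1 stroke→TF1  (TF1: transformer flips bond 0)
β4 stroke→J2  (J2: last free bond brings effort in)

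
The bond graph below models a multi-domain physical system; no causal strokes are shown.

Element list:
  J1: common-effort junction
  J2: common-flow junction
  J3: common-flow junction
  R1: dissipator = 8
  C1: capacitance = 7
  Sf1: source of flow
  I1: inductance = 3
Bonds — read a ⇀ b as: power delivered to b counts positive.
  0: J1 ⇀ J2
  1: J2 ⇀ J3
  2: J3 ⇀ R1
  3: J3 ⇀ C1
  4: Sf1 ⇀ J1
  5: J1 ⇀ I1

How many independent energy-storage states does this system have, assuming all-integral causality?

2  (C1, I1 all integral)

bond 4 →Sf1  (Sf1: flow source, stroke at near end)
bond 3 →J3  (prefer integral on C1)
bond 5 →I1  (I1 outputs flow p/I1)
bond 0 →J1  (closing 0-jn rule on J1)
bond 1 →J2  (common-f at J2 fixed by 0)
bond 2 →J3  (J3: bond 1 brought flow, rest push out)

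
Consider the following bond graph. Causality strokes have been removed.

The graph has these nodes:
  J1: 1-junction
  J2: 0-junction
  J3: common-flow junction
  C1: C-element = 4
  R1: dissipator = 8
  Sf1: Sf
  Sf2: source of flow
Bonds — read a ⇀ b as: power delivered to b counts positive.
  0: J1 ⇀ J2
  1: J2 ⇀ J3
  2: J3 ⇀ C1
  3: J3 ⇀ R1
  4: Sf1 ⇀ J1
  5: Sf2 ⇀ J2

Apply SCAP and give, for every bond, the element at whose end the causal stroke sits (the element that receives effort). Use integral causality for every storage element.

β0 →J1
β1 →J2
β2 →J3
β3 →J3
β4 →Sf1
β5 →Sf2

bond 4 stroke at Sf1  (source Sf1 imposes f)
bond 5 stroke at Sf2  (Sf2 (Sf) sets flow on bond)
bond 0 stroke at J1  (1-jn J1 has f-setter on 4)
bond 1 stroke at J2  (closing 0-jn rule on J2)
bond 2 stroke at J3  (common-f at J3 fixed by 1)
bond 3 stroke at J3  (J3 flow already set via bond 1)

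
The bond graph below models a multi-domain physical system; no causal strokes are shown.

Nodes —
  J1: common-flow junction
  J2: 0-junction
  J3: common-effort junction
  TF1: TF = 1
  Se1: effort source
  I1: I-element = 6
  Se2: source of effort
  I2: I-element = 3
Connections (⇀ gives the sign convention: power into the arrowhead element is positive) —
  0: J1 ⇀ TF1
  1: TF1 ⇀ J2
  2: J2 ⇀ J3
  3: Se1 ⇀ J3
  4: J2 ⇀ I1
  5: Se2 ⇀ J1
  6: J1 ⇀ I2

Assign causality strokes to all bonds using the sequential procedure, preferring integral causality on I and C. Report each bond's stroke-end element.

#3 →J3  (source Se1 imposes e)
#5 →J1  (Se2 (Se) sets effort on bond)
#2 →J2  (common-e at J3 fixed by 3)
#1 →TF1  (J2: bond 2 brought effort, rest push out)
#4 →I1  (J2 effort already set via bond 2)
#0 →J1  (through TF1, causality passes straight; one stroke at TF1)
#6 →I2  (closing 1-jn rule on J1)

bond 0 |J1
bond 1 |TF1
bond 2 |J2
bond 3 |J3
bond 4 |I1
bond 5 |J1
bond 6 |I2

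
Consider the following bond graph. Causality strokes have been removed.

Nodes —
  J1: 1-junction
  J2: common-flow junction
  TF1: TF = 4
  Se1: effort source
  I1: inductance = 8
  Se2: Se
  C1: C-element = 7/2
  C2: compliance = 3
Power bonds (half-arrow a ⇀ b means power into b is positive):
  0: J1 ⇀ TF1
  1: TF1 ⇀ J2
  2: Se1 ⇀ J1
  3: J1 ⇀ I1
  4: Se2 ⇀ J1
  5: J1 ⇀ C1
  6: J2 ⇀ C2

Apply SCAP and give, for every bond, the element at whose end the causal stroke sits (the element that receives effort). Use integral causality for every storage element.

β0 stroke→J1
β1 stroke→TF1
β2 stroke→J1
β3 stroke→I1
β4 stroke→J1
β5 stroke→J1
β6 stroke→J2

b2 |J1  (Se1: effort source, stroke at far end)
b4 |J1  (Se2 fixes effort; stroke away)
b3 |I1  (I1 integral (f out))
b0 |J1  (1-jn J1 has f-setter on 3)
b5 |J1  (J1: bond 3 brought flow, rest push out)
b1 |TF1  (TF1 one-in-one-out from 0)
b6 |J2  (J2: bond 1 brought flow, rest push out)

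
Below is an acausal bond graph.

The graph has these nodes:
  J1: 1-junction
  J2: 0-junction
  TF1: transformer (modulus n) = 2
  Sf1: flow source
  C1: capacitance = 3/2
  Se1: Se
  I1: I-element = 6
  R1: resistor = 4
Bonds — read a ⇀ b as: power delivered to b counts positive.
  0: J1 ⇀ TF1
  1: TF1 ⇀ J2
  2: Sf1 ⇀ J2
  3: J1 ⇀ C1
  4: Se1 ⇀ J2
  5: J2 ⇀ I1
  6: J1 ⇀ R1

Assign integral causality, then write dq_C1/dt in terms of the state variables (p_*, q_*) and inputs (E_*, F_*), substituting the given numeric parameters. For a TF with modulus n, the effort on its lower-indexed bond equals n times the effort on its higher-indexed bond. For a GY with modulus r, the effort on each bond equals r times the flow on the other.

b2 stroke→Sf1  (Sf1 fixes flow; stroke at Sf1)
b4 stroke→J2  (Se1: effort source, stroke at far end)
b1 stroke→TF1  (0-jn J2 has e-setter on 4)
b5 stroke→I1  (common-e at J2 fixed by 4)
b0 stroke→J1  (through TF1, causality passes straight; one stroke at TF1)
b3 stroke→J1  (prefer integral on C1)
b6 stroke→R1  (J1: last free bond brings flow in)

dq_C1/dt = -E_Se1/2 - q_C1/6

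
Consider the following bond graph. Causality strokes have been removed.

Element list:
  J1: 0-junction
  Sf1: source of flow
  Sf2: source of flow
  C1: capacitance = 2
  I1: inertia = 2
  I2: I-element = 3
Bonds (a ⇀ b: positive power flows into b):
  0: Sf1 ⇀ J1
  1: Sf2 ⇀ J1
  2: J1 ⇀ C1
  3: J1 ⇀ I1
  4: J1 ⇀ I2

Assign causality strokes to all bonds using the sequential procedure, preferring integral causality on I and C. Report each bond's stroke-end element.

bond 0 stroke at Sf1  (Sf1: flow source, stroke at near end)
bond 1 stroke at Sf2  (Sf2 (Sf) sets flow on bond)
bond 2 stroke at J1  (prefer integral on C1)
bond 3 stroke at I1  (common-e at J1 fixed by 2)
bond 4 stroke at I2  (0-jn J1 has e-setter on 2)

β0 stroke at Sf1
β1 stroke at Sf2
β2 stroke at J1
β3 stroke at I1
β4 stroke at I2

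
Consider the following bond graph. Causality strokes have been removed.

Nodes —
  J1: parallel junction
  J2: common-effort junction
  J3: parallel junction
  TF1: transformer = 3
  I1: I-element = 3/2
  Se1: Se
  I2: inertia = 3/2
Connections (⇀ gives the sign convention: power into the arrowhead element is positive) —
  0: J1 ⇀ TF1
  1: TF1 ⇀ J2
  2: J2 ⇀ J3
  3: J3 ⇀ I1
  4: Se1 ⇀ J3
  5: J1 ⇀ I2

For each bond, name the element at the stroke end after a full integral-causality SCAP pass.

b0 stroke at J1
b1 stroke at TF1
b2 stroke at J2
b3 stroke at I1
b4 stroke at J3
b5 stroke at I2

#4 |J3  (Se1 (Se) sets effort on bond)
#2 |J2  (J3: bond 4 brought effort, rest push out)
#3 |I1  (common-e at J3 fixed by 4)
#1 |TF1  (common-e at J2 fixed by 2)
#0 |J1  (TF1 one-in-one-out from 1)
#5 |I2  (0-jn J1 has e-setter on 0)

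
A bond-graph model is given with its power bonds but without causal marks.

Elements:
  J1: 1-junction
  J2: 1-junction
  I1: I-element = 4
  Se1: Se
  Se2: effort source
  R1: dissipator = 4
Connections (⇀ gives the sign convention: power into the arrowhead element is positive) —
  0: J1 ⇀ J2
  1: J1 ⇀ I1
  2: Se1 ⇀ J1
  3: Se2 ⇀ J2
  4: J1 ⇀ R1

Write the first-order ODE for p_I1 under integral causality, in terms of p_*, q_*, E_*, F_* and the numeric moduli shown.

dp_I1/dt = E_Se1 + E_Se2 - p_I1

#2 stroke→J1  (Se1 fixes effort; stroke away)
#3 stroke→J2  (source Se2 imposes e)
#0 stroke→J1  (only one flow-in slot at J2)
#1 stroke→I1  (I1 integral (f out))
#4 stroke→J1  (1-jn J1 has f-setter on 1)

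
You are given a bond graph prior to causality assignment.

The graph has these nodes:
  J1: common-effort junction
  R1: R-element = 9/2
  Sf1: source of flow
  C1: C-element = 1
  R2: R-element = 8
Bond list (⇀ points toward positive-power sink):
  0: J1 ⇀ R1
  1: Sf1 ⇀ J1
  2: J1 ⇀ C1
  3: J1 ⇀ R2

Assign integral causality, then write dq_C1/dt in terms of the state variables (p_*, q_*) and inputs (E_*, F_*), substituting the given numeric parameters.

dq_C1/dt = F_Sf1 - 25*q_C1/72

β1 →Sf1  (Sf1 fixes flow; stroke at Sf1)
β2 →J1  (C1 outputs effort q/C1)
β0 →R1  (J1: bond 2 brought effort, rest push out)
β3 →R2  (0-jn J1 has e-setter on 2)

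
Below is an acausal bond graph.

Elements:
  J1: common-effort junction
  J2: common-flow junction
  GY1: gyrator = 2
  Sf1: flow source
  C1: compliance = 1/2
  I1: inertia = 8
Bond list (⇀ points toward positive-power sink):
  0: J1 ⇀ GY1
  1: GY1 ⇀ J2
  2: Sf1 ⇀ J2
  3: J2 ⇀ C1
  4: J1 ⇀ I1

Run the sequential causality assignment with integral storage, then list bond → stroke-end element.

#2 |Sf1  (Sf1: flow source, stroke at near end)
#1 |J2  (common-f at J2 fixed by 2)
#3 |J2  (J2 flow already set via bond 2)
#0 |J1  (GY GY1: same side as bond 1)
#4 |I1  (common-e at J1 fixed by 0)

bond 0 stroke at J1
bond 1 stroke at J2
bond 2 stroke at Sf1
bond 3 stroke at J2
bond 4 stroke at I1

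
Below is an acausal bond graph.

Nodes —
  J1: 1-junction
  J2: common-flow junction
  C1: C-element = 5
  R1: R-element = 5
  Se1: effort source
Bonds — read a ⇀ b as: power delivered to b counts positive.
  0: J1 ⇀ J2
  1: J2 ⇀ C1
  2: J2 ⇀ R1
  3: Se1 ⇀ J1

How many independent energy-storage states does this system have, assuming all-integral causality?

bond 3 →J1  (Se1 (Se) sets effort on bond)
bond 0 →J2  (J1: last free bond brings flow in)
bond 1 →J2  (C1 integral (e out))
bond 2 →R1  (J2 needs exactly one f-in)

1  (C1 all integral)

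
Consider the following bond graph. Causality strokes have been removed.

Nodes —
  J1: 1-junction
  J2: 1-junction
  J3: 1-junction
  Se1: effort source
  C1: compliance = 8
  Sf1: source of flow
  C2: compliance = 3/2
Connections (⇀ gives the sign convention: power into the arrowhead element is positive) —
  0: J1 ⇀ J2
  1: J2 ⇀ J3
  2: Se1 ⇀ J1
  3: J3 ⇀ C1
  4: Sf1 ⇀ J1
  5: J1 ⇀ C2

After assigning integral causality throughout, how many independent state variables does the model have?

b2 →J1  (source Se1 imposes e)
b4 →Sf1  (Sf1 fixes flow; stroke at Sf1)
b0 →J1  (J1: bond 4 brought flow, rest push out)
b5 →J1  (J1 flow already set via bond 4)
b1 →J2  (1-jn J2 has f-setter on 0)
b3 →J3  (J3 flow already set via bond 1)

2  (C1, C2 all integral)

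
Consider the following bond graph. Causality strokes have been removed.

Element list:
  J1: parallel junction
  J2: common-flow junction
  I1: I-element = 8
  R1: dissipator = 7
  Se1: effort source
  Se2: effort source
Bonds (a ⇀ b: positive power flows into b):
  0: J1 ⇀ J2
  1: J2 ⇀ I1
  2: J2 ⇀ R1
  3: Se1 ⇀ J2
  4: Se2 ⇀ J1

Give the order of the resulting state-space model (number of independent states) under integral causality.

1  (I1 all integral)

#3 stroke→J2  (Se1 (Se) sets effort on bond)
#4 stroke→J1  (Se2 fixes effort; stroke away)
#0 stroke→J2  (0-jn J1 has e-setter on 4)
#1 stroke→I1  (I1 outputs flow p/I1)
#2 stroke→J2  (1-jn J2 has f-setter on 1)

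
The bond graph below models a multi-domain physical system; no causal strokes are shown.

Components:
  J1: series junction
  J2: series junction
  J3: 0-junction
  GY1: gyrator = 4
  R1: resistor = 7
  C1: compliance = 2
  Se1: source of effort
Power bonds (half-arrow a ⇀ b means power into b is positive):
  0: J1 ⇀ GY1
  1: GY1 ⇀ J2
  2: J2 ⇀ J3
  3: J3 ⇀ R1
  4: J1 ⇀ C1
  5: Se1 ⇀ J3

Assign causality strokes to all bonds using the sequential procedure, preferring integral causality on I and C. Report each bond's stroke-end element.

b0 stroke→GY1
b1 stroke→GY1
b2 stroke→J2
b3 stroke→R1
b4 stroke→J1
b5 stroke→J3

bond 5 stroke at J3  (Se1: effort source, stroke at far end)
bond 2 stroke at J2  (0-jn J3 has e-setter on 5)
bond 3 stroke at R1  (J3: bond 5 brought effort, rest push out)
bond 1 stroke at GY1  (closing 1-jn rule on J2)
bond 0 stroke at GY1  (through GY1, causality inverts; strokes same side of GY1)
bond 4 stroke at J1  (1-jn J1 has f-setter on 0)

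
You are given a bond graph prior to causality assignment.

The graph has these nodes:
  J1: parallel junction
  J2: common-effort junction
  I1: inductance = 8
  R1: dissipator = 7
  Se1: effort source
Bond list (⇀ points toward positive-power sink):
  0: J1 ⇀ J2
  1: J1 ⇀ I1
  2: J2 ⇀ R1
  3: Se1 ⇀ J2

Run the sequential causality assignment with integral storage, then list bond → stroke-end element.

b0 →J1
b1 →I1
b2 →R1
b3 →J2

β3 stroke→J2  (Se1 (Se) sets effort on bond)
β0 stroke→J1  (J2 effort already set via bond 3)
β2 stroke→R1  (common-e at J2 fixed by 3)
β1 stroke→I1  (0-jn J1 has e-setter on 0)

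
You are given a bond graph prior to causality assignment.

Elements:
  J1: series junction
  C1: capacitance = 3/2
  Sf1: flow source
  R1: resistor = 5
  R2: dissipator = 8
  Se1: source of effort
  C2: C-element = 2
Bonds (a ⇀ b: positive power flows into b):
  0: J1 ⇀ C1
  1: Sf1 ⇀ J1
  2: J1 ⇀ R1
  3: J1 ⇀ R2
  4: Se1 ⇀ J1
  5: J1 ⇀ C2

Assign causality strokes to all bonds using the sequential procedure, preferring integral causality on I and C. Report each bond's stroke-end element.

b0 stroke→J1
b1 stroke→Sf1
b2 stroke→J1
b3 stroke→J1
b4 stroke→J1
b5 stroke→J1

bond 1 stroke at Sf1  (Sf1 fixes flow; stroke at Sf1)
bond 4 stroke at J1  (Se1 fixes effort; stroke away)
bond 0 stroke at J1  (1-jn J1 has f-setter on 1)
bond 2 stroke at J1  (common-f at J1 fixed by 1)
bond 3 stroke at J1  (J1 flow already set via bond 1)
bond 5 stroke at J1  (1-jn J1 has f-setter on 1)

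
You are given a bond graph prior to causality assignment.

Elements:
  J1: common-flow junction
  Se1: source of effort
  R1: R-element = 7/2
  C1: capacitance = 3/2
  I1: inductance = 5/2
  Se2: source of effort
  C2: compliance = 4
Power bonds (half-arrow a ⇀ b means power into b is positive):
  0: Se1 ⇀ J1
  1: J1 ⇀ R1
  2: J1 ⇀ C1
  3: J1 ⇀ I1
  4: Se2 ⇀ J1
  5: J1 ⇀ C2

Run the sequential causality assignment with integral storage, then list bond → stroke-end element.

#0 |J1
#1 |J1
#2 |J1
#3 |I1
#4 |J1
#5 |J1

β0 stroke at J1  (Se1: effort source, stroke at far end)
β4 stroke at J1  (Se2 fixes effort; stroke away)
β2 stroke at J1  (C1 integral (e out))
β3 stroke at I1  (prefer integral on I1)
β1 stroke at J1  (J1 flow already set via bond 3)
β5 stroke at J1  (1-jn J1 has f-setter on 3)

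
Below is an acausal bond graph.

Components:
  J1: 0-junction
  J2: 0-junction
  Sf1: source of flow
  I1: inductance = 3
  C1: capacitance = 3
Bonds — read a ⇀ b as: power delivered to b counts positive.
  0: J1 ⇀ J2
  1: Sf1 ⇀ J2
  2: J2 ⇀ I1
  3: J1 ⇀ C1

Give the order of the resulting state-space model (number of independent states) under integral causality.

2  (C1, I1 all integral)

#1 stroke→Sf1  (source Sf1 imposes f)
#2 stroke→I1  (I1: I, integral causality)
#0 stroke→J2  (closing 0-jn rule on J2)
#3 stroke→J1  (only one effort-in slot at J1)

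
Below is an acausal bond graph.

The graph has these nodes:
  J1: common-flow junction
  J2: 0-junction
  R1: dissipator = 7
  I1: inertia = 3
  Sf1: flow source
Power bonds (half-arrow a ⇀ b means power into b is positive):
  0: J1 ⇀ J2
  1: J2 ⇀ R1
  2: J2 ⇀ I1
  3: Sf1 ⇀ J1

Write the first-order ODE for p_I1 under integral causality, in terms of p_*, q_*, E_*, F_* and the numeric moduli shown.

dp_I1/dt = 7*F_Sf1 - 7*p_I1/3

β3 →Sf1  (Sf1 (Sf) sets flow on bond)
β0 →J1  (J1 flow already set via bond 3)
β2 →I1  (prefer integral on I1)
β1 →J2  (only one effort-in slot at J2)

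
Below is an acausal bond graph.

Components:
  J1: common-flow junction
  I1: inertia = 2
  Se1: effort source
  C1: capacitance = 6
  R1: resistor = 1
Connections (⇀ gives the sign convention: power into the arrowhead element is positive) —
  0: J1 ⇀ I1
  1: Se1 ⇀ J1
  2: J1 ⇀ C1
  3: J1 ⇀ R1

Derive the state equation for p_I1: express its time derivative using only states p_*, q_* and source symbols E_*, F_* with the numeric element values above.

dp_I1/dt = E_Se1 - p_I1/2 - q_C1/6

bond 1 |J1  (Se1 fixes effort; stroke away)
bond 0 |I1  (prefer integral on I1)
bond 2 |J1  (common-f at J1 fixed by 0)
bond 3 |J1  (1-jn J1 has f-setter on 0)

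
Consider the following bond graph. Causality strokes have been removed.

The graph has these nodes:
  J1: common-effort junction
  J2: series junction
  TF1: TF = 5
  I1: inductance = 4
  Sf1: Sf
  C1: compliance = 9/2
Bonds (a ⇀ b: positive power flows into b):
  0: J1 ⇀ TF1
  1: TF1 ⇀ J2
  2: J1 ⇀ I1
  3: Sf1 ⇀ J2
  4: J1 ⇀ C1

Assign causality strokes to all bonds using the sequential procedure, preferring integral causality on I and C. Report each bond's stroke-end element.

β3 stroke→Sf1  (source Sf1 imposes f)
β1 stroke→J2  (J2 flow already set via bond 3)
β0 stroke→TF1  (TF1: transformer flips bond 1)
β2 stroke→I1  (prefer integral on I1)
β4 stroke→J1  (J1: last free bond brings effort in)

#0 →TF1
#1 →J2
#2 →I1
#3 →Sf1
#4 →J1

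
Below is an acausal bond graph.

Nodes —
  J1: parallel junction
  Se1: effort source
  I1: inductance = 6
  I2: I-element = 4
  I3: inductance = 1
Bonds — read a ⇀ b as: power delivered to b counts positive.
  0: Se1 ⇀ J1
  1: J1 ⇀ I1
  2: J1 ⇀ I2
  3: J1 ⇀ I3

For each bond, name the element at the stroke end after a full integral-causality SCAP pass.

β0 →J1
β1 →I1
β2 →I2
β3 →I3

bond 0 stroke at J1  (source Se1 imposes e)
bond 1 stroke at I1  (0-jn J1 has e-setter on 0)
bond 2 stroke at I2  (common-e at J1 fixed by 0)
bond 3 stroke at I3  (J1 effort already set via bond 0)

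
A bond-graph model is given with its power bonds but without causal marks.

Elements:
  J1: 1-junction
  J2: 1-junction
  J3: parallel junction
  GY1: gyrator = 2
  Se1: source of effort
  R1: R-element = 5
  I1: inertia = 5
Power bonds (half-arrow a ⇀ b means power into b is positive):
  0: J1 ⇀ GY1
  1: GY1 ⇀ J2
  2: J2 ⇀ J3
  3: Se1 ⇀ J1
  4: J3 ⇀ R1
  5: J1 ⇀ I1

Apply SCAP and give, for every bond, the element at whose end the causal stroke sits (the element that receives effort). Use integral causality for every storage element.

b3 stroke at J1  (Se1 fixes effort; stroke away)
b5 stroke at I1  (I1 integral (f out))
b0 stroke at J1  (J1 flow already set via bond 5)
b1 stroke at J2  (GY1 both-in/both-out from 0)
b2 stroke at J3  (closing 1-jn rule on J2)
b4 stroke at R1  (J3: bond 2 brought effort, rest push out)

β0 stroke at J1
β1 stroke at J2
β2 stroke at J3
β3 stroke at J1
β4 stroke at R1
β5 stroke at I1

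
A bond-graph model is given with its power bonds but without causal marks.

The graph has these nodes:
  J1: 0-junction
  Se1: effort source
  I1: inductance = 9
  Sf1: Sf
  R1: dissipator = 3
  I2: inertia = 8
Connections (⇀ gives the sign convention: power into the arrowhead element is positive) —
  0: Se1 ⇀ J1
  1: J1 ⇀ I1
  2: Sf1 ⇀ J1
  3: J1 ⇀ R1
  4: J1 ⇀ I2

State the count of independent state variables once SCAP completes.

2  (I1, I2 all integral)

bond 0 stroke→J1  (source Se1 imposes e)
bond 2 stroke→Sf1  (Sf1 fixes flow; stroke at Sf1)
bond 1 stroke→I1  (J1 effort already set via bond 0)
bond 3 stroke→R1  (common-e at J1 fixed by 0)
bond 4 stroke→I2  (J1 effort already set via bond 0)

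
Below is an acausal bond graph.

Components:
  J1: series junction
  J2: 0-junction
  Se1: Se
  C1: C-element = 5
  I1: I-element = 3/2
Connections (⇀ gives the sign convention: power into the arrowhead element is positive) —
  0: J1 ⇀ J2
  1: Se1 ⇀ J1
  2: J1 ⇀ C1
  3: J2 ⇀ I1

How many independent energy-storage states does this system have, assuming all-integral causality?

bond 1 →J1  (Se1 fixes effort; stroke away)
bond 2 →J1  (C1: C, integral causality)
bond 0 →J2  (J1 needs exactly one f-in)
bond 3 →I1  (common-e at J2 fixed by 0)

2  (C1, I1 all integral)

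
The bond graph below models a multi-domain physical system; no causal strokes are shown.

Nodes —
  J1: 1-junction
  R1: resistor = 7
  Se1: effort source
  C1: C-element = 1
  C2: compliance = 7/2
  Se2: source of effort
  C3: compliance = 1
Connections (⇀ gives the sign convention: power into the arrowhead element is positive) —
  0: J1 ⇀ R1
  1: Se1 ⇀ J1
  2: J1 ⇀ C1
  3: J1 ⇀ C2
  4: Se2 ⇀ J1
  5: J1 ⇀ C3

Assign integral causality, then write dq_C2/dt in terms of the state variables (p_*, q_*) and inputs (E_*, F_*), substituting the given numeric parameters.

β1 →J1  (Se1: effort source, stroke at far end)
β4 →J1  (Se2 fixes effort; stroke away)
β2 →J1  (C1 outputs effort q/C1)
β3 →J1  (prefer integral on C2)
β5 →J1  (C3 outputs effort q/C3)
β0 →R1  (J1: last free bond brings flow in)

dq_C2/dt = E_Se1/7 + E_Se2/7 - q_C1/7 - 2*q_C2/49 - q_C3/7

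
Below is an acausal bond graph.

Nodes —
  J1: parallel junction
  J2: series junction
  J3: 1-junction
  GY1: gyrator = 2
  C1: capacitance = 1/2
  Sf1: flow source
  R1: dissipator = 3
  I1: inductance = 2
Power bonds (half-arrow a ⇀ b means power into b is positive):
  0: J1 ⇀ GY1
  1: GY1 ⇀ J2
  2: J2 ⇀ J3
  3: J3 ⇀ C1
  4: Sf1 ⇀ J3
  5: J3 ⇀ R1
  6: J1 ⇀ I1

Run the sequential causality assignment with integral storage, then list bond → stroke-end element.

#4 |Sf1  (Sf1: flow source, stroke at near end)
#2 |J3  (1-jn J3 has f-setter on 4)
#3 |J3  (J3 flow already set via bond 4)
#5 |J3  (J3 flow already set via bond 4)
#1 |J2  (J2: bond 2 brought flow, rest push out)
#0 |J1  (GY1 both-in/both-out from 1)
#6 |I1  (0-jn J1 has e-setter on 0)

β0 →J1
β1 →J2
β2 →J3
β3 →J3
β4 →Sf1
β5 →J3
β6 →I1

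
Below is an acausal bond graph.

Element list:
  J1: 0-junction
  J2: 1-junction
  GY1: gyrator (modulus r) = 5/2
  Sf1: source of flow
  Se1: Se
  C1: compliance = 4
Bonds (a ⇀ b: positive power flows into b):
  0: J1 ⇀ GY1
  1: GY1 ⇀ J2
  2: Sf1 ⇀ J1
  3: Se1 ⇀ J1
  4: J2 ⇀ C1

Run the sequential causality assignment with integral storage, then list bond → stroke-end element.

b2 stroke at Sf1  (source Sf1 imposes f)
b3 stroke at J1  (Se1: effort source, stroke at far end)
b0 stroke at GY1  (common-e at J1 fixed by 3)
b1 stroke at GY1  (through GY1, causality inverts; strokes same side of GY1)
b4 stroke at J2  (1-jn J2 has f-setter on 1)

bond 0 |GY1
bond 1 |GY1
bond 2 |Sf1
bond 3 |J1
bond 4 |J2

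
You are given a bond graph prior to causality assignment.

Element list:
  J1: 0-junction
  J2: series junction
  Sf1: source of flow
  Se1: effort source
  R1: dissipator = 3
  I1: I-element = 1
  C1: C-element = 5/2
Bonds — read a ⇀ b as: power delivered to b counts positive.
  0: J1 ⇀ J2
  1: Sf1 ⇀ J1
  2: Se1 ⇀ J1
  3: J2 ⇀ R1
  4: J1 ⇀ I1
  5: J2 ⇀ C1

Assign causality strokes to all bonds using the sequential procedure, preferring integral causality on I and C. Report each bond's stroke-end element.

b0 stroke at J2
b1 stroke at Sf1
b2 stroke at J1
b3 stroke at R1
b4 stroke at I1
b5 stroke at J2

#1 stroke→Sf1  (Sf1 fixes flow; stroke at Sf1)
#2 stroke→J1  (Se1 (Se) sets effort on bond)
#0 stroke→J2  (common-e at J1 fixed by 2)
#4 stroke→I1  (J1: bond 2 brought effort, rest push out)
#5 stroke→J2  (C1: C, integral causality)
#3 stroke→R1  (only one flow-in slot at J2)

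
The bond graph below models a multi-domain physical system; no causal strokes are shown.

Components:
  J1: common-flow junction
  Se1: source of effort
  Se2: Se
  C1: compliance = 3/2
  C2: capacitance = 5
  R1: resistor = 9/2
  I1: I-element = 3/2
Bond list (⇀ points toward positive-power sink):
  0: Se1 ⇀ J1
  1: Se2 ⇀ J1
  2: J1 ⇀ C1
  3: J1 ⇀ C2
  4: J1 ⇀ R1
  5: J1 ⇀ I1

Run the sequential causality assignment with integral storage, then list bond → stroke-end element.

β0 |J1
β1 |J1
β2 |J1
β3 |J1
β4 |J1
β5 |I1

β0 stroke→J1  (Se1 fixes effort; stroke away)
β1 stroke→J1  (Se2 (Se) sets effort on bond)
β2 stroke→J1  (C1 outputs effort q/C1)
β3 stroke→J1  (C2 outputs effort q/C2)
β5 stroke→I1  (I1: I, integral causality)
β4 stroke→J1  (J1: bond 5 brought flow, rest push out)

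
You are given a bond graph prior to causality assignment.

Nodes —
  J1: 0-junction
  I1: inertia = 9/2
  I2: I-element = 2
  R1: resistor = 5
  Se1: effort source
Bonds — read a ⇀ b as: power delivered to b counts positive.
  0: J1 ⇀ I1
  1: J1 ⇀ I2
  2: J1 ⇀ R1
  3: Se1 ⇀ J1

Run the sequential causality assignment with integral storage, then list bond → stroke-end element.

#0 →I1
#1 →I2
#2 →R1
#3 →J1

β3 |J1  (source Se1 imposes e)
β0 |I1  (J1: bond 3 brought effort, rest push out)
β1 |I2  (J1: bond 3 brought effort, rest push out)
β2 |R1  (J1: bond 3 brought effort, rest push out)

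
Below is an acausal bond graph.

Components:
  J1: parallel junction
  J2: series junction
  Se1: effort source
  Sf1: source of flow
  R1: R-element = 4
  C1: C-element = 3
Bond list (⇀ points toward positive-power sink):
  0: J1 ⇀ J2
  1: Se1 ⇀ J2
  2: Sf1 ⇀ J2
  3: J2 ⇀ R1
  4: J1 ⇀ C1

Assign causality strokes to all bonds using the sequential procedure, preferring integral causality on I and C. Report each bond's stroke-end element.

#1 stroke→J2  (Se1 (Se) sets effort on bond)
#2 stroke→Sf1  (Sf1 (Sf) sets flow on bond)
#0 stroke→J2  (J2 flow already set via bond 2)
#3 stroke→J2  (J2 flow already set via bond 2)
#4 stroke→J1  (J1: last free bond brings effort in)

b0 |J2
b1 |J2
b2 |Sf1
b3 |J2
b4 |J1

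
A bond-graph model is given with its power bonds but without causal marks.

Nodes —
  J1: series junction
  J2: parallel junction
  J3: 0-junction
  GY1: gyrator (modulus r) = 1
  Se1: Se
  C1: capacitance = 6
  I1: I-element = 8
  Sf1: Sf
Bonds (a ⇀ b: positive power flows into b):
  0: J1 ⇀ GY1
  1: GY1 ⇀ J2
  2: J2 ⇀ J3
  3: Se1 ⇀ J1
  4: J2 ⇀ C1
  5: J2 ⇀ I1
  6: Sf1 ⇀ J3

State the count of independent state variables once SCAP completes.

2  (C1, I1 all integral)

β3 stroke→J1  (Se1 fixes effort; stroke away)
β6 stroke→Sf1  (source Sf1 imposes f)
β0 stroke→GY1  (only one flow-in slot at J1)
β2 stroke→J3  (J3 needs exactly one e-in)
β1 stroke→GY1  (GY1 both-in/both-out from 0)
β4 stroke→J2  (prefer integral on C1)
β5 stroke→I1  (common-e at J2 fixed by 4)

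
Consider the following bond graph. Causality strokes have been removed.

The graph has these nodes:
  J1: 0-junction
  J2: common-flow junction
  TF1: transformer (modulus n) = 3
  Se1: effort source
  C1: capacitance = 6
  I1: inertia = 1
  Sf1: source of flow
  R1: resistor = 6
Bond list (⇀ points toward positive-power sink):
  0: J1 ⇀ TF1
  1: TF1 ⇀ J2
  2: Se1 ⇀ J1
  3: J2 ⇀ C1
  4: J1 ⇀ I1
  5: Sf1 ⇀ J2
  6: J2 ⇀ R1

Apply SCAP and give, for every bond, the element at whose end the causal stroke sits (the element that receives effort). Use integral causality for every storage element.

β0 stroke→TF1
β1 stroke→J2
β2 stroke→J1
β3 stroke→J2
β4 stroke→I1
β5 stroke→Sf1
β6 stroke→J2

bond 2 stroke at J1  (Se1 (Se) sets effort on bond)
bond 5 stroke at Sf1  (Sf1: flow source, stroke at near end)
bond 0 stroke at TF1  (0-jn J1 has e-setter on 2)
bond 4 stroke at I1  (J1 effort already set via bond 2)
bond 1 stroke at J2  (J2: bond 5 brought flow, rest push out)
bond 3 stroke at J2  (J2: bond 5 brought flow, rest push out)
bond 6 stroke at J2  (common-f at J2 fixed by 5)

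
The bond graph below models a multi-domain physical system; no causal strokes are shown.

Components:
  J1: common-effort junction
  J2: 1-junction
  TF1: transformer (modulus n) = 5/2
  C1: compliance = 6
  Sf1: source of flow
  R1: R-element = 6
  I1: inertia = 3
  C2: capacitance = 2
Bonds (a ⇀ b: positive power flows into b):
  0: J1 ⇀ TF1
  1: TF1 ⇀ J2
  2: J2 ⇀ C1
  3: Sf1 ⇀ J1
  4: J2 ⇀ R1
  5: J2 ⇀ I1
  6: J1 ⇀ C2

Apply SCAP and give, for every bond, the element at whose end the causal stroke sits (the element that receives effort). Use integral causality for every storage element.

β3 stroke→Sf1  (Sf1 (Sf) sets flow on bond)
β2 stroke→J2  (prefer integral on C1)
β5 stroke→I1  (I1 outputs flow p/I1)
β1 stroke→J2  (J2 flow already set via bond 5)
β4 stroke→J2  (1-jn J2 has f-setter on 5)
β0 stroke→TF1  (TF1 one-in-one-out from 1)
β6 stroke→J1  (J1: last free bond brings effort in)

bond 0 |TF1
bond 1 |J2
bond 2 |J2
bond 3 |Sf1
bond 4 |J2
bond 5 |I1
bond 6 |J1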